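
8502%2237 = 1791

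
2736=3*912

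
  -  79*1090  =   - 86110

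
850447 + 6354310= 7204757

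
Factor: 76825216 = 2^7*13^1 * 137^1*337^1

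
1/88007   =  1/88007 = 0.00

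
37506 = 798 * 47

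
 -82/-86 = 41/43 = 0.95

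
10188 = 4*2547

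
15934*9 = 143406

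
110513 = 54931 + 55582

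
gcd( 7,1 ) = 1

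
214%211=3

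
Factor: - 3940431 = -3^1*11^1*97^1*1231^1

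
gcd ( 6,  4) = 2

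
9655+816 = 10471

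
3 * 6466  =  19398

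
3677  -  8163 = -4486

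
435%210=15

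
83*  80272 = 6662576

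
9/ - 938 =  - 9/938 = - 0.01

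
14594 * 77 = 1123738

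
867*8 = 6936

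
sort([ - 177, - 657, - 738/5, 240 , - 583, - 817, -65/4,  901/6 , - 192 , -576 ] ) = [- 817, - 657, - 583, - 576, - 192, - 177, - 738/5, - 65/4,901/6, 240]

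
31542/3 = 10514= 10514.00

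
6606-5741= 865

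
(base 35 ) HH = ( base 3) 211200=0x264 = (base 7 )1533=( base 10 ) 612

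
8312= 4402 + 3910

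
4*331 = 1324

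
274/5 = 54+4/5= 54.80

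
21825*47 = 1025775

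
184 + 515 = 699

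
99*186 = 18414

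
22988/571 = 40 + 148/571  =  40.26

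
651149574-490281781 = 160867793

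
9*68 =612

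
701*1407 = 986307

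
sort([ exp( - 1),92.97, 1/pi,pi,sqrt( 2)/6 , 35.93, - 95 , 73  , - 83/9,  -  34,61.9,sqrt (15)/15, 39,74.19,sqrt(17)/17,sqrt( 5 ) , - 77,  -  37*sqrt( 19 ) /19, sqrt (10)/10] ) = [ -95, - 77, - 34, - 83/9,  -  37 * sqrt (19 )/19, sqrt( 2)/6,  sqrt( 17)/17, sqrt( 15)/15 , sqrt( 10 ) /10,1/pi, exp ( - 1),sqrt( 5 ),pi , 35.93,  39 , 61.9, 73,74.19,92.97]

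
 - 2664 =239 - 2903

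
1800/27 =66+2/3 = 66.67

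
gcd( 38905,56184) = 1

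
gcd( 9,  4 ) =1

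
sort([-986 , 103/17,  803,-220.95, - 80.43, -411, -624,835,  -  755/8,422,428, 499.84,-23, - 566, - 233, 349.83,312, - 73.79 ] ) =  [-986,-624, - 566,  -  411 ,-233,  -  220.95, - 755/8, - 80.43, - 73.79, - 23,103/17, 312, 349.83 , 422,  428,499.84,803,835 ]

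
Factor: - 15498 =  - 2^1  *  3^3*7^1 * 41^1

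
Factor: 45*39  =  3^3 * 5^1*13^1 = 1755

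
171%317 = 171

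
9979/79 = 126 +25/79 = 126.32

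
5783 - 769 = 5014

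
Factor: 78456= 2^3 * 3^1*7^1*467^1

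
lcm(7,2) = 14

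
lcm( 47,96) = 4512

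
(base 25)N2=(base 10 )577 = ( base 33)HG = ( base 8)1101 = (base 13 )355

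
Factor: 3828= 2^2*3^1*11^1*29^1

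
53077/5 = 10615 + 2/5  =  10615.40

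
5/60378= 5/60378= 0.00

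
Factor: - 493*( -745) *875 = 5^4*7^1*17^1*29^1*149^1=321374375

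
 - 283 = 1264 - 1547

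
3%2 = 1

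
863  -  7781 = -6918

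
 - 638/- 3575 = 58/325 = 0.18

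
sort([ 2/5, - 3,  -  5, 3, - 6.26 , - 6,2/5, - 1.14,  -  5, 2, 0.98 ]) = [ - 6.26, - 6 , - 5, - 5, - 3 , - 1.14, 2/5,2/5, 0.98,2, 3 ]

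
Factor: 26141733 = 3^2*17^1 * 61^1 * 2801^1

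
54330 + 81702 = 136032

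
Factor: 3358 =2^1*23^1*73^1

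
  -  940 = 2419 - 3359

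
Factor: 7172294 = 2^1 * 41^1*47^1*1861^1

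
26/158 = 13/79= 0.16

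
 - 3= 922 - 925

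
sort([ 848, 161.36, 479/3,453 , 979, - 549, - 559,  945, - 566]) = [ - 566, - 559, - 549,  479/3,161.36, 453,  848,945 , 979 ] 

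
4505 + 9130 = 13635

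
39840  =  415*96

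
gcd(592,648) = 8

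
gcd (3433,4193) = 1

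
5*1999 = 9995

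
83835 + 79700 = 163535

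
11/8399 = 11/8399 = 0.00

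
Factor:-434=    - 2^1*7^1*31^1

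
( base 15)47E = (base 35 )T4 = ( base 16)3FB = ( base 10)1019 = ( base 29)164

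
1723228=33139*52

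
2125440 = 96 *22140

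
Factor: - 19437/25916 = - 2^( - 2)*3^1 = - 3/4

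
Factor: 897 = 3^1*13^1*23^1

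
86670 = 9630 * 9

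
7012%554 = 364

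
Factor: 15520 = 2^5 * 5^1*97^1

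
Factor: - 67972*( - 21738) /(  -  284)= - 369393834/71 = - 2^1*3^1*71^ ( - 1)*3623^1*16993^1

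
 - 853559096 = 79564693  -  933123789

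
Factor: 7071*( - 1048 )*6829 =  - 50605676232 = -  2^3*3^1*131^1*2357^1 *6829^1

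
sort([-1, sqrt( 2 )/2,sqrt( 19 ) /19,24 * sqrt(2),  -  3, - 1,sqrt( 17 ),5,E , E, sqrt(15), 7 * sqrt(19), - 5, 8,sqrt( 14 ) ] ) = [-5, - 3, - 1 ,-1,  sqrt( 19)/19,sqrt( 2)/2,  E, E,sqrt( 14 ), sqrt(15 ), sqrt( 17),5 , 8 , 7 *sqrt (19 ),24*sqrt( 2 ) ]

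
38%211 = 38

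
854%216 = 206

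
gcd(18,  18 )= 18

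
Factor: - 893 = -19^1*  47^1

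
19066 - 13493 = 5573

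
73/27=2 + 19/27 =2.70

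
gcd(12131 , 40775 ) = 7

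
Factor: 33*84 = 2^2*3^2*7^1*11^1 = 2772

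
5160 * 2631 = 13575960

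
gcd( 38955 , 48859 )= 1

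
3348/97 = 3348/97 = 34.52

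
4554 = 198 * 23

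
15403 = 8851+6552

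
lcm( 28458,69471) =2362014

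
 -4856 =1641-6497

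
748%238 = 34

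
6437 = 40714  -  34277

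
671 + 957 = 1628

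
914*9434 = 8622676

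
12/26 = 6/13= 0.46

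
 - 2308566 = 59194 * ( - 39)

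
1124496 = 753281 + 371215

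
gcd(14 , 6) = 2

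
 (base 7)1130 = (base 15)1C8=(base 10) 413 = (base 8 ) 635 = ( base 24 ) H5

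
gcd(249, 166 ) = 83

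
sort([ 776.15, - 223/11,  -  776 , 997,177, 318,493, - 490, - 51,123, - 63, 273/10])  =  [ - 776, - 490, - 63, - 51, - 223/11, 273/10,123, 177 , 318,493,776.15,997 ] 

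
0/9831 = 0 = 0.00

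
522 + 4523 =5045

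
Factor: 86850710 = 2^1*5^1* 19^1*41^1*11149^1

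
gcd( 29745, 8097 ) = 3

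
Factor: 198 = 2^1*3^2*11^1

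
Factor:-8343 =-3^4*103^1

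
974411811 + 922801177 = 1897212988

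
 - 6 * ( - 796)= 4776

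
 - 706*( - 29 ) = 20474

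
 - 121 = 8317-8438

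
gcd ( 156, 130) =26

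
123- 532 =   -  409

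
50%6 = 2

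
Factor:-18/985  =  -2^1 * 3^2*5^(- 1)  *  197^( - 1)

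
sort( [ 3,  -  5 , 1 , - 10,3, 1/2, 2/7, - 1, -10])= [ - 10 , - 10, - 5, - 1,2/7, 1/2,1,  3,3]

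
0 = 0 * 22974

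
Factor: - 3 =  - 3^1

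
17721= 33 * 537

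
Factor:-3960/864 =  - 2^(  -  2) * 3^( - 1 ) *5^1 * 11^1 = - 55/12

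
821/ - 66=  - 13+37/66 = - 12.44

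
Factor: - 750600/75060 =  - 2^1*5^1 =- 10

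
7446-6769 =677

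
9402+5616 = 15018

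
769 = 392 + 377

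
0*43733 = 0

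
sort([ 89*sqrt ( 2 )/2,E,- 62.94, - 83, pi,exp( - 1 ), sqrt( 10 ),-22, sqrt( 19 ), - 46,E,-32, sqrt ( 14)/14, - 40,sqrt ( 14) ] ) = [ - 83, - 62.94, - 46, - 40, - 32,-22,sqrt(14 ) /14 , exp( - 1), E, E, pi, sqrt( 10), sqrt ( 14 ),sqrt(19 ),  89 * sqrt(2) /2 ]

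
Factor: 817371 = 3^4*10091^1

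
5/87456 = 5/87456 = 0.00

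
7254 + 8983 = 16237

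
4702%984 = 766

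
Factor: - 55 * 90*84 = -2^3 * 3^3*5^2*7^1*11^1 = - 415800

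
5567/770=7+177/770 = 7.23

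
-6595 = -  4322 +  - 2273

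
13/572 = 1/44 = 0.02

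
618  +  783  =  1401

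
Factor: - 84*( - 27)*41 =2^2*3^4*7^1*41^1  =  92988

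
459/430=1 + 29/430 = 1.07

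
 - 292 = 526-818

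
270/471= 90/157 = 0.57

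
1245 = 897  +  348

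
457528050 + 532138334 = 989666384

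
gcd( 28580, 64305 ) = 7145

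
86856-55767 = 31089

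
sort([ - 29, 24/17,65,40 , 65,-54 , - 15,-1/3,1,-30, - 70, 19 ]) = [ - 70,- 54, - 30,-29,-15, - 1/3,1,24/17,19, 40,65, 65 ]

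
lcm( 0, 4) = 0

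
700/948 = 175/237 =0.74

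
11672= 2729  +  8943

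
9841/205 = 48  +  1/205 = 48.00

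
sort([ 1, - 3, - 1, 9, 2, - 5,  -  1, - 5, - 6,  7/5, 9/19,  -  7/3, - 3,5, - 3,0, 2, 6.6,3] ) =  [ - 6, - 5, - 5,-3,-3, - 3, - 7/3, - 1, - 1,  0, 9/19, 1, 7/5 , 2,2, 3,5,6.6, 9]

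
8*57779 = 462232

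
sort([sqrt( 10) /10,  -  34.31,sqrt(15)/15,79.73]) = [ - 34.31,sqrt(15) /15,sqrt( 10 ) /10,79.73 ] 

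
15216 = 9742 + 5474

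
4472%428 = 192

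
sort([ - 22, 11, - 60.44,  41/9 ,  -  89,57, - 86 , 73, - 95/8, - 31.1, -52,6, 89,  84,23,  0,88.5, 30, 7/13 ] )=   [ - 89,  -  86  ,- 60.44, - 52, - 31.1,-22, - 95/8, 0 , 7/13,41/9,6,11, 23,30, 57, 73,84,88.5,89]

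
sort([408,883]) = [408,883 ] 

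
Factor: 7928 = 2^3*991^1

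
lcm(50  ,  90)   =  450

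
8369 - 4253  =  4116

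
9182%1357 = 1040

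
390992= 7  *55856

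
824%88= 32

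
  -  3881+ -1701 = -5582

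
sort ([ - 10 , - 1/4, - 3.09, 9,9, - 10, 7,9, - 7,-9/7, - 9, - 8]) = [ - 10, - 10, - 9, - 8, - 7,-3.09, - 9/7, - 1/4, 7,9,9 , 9]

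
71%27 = 17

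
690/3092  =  345/1546= 0.22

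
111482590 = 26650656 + 84831934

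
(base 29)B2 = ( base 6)1253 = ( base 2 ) 101000001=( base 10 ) 321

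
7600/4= 1900=1900.00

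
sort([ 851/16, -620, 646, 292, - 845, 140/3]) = [ - 845, - 620,140/3,  851/16,  292,646]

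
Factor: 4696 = 2^3*587^1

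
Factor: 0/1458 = 0^1 = 0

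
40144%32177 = 7967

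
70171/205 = 342+ 61/205 = 342.30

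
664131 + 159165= 823296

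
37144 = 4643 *8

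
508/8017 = 508/8017 = 0.06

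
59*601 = 35459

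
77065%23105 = 7750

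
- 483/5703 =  - 161/1901 = - 0.08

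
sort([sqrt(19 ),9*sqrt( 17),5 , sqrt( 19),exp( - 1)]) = [ exp( - 1),  sqrt(19),sqrt(19) , 5, 9*sqrt(17)]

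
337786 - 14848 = 322938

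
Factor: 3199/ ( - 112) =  - 2^ (-4)  *  457^1 = - 457/16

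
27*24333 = 656991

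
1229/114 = 10 + 89/114 = 10.78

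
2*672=1344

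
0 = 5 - 5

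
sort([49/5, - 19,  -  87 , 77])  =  [  -  87,  -  19, 49/5,77]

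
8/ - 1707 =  - 1 + 1699/1707 = -0.00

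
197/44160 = 197/44160 = 0.00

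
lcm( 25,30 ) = 150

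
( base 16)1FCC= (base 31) 8EI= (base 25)d0f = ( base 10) 8140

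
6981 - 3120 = 3861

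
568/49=11 + 29/49  =  11.59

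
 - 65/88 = - 1 + 23/88= - 0.74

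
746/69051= 746/69051= 0.01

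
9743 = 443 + 9300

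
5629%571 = 490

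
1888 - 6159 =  -4271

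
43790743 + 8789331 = 52580074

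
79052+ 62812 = 141864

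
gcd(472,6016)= 8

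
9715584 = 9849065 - 133481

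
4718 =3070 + 1648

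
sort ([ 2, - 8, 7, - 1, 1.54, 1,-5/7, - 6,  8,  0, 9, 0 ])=[ - 8, - 6,-1, - 5/7, 0,0, 1,1.54,2, 7,8,9] 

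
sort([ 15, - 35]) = [ - 35,  15]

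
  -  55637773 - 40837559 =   -  96475332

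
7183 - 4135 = 3048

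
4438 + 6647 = 11085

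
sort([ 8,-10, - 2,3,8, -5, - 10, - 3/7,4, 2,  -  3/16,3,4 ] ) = [ -10, - 10, - 5, - 2, -3/7,-3/16, 2,3,3, 4,4, 8,8 ]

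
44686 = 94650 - 49964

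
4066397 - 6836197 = - 2769800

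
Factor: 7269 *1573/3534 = 2^( - 1)*11^2*13^1 * 19^( - 1)*31^( - 1)*2423^1 =3811379/1178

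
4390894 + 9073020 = 13463914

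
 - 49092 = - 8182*6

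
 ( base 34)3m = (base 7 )235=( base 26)4k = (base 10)124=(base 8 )174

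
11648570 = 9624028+2024542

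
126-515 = - 389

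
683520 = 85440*8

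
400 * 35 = 14000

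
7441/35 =212 + 3/5=212.60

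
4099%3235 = 864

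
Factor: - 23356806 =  - 2^1*3^1*11^1 *353891^1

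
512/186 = 256/93 = 2.75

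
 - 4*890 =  - 3560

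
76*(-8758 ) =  - 665608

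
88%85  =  3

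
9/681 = 3/227 = 0.01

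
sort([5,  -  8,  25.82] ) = [  -  8, 5, 25.82 ]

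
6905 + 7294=14199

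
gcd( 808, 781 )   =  1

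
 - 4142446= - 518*7997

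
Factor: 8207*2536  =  20812952= 2^3*29^1 * 283^1*317^1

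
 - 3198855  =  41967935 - 45166790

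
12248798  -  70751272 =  - 58502474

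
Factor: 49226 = 2^1 * 151^1 * 163^1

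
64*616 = 39424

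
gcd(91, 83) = 1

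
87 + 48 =135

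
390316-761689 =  - 371373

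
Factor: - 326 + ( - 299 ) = -5^4 = - 625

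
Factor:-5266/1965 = - 2^1*3^(-1)*5^ ( - 1)*131^( - 1 )*2633^1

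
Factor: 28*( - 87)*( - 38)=92568 = 2^3*3^1*7^1* 19^1*29^1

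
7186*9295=66793870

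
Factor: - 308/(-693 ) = 4/9 =2^2*3^(-2)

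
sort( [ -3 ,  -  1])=[ - 3,-1] 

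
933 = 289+644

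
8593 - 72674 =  - 64081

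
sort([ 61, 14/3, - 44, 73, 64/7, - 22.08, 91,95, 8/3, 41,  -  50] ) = [ - 50, - 44, - 22.08,  8/3, 14/3, 64/7,41,61, 73,91 , 95 ] 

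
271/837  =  271/837 = 0.32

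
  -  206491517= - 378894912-- 172403395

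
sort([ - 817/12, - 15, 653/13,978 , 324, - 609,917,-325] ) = [ - 609, - 325,-817/12, - 15, 653/13, 324,917,978 ] 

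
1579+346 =1925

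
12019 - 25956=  - 13937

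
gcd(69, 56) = 1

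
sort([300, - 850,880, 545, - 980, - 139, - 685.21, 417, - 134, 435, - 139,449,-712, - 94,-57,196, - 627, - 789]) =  [ - 980, - 850, - 789, - 712 , - 685.21, -627, - 139, - 139, - 134 , - 94, - 57, 196, 300, 417,435, 449, 545  ,  880 ] 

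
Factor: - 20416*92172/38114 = -940891776/19057=-2^7*3^1*11^1*17^ (  -  1 )*19^( - 1)*29^1*59^ ( - 1 ) * 7681^1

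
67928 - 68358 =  - 430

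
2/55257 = 2/55257  =  0.00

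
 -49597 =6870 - 56467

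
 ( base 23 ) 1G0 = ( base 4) 32001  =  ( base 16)381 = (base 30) TR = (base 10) 897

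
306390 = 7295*42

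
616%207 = 202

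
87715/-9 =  - 87715/9 = - 9746.11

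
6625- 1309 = 5316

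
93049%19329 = 15733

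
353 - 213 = 140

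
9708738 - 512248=9196490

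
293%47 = 11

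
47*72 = 3384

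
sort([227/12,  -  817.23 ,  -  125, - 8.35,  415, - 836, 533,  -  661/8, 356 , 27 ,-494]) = [ - 836, - 817.23, - 494 , - 125 , - 661/8 , - 8.35 , 227/12 , 27,356, 415, 533 ]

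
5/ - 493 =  - 1+488/493=- 0.01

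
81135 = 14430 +66705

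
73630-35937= 37693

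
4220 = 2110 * 2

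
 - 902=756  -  1658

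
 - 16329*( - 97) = 1583913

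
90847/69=90847/69 = 1316.62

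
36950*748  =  27638600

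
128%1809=128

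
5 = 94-89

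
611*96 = 58656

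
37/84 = 37/84 = 0.44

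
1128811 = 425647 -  - 703164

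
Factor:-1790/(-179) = 2^1*5^1 = 10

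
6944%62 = 0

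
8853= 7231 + 1622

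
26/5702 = 13/2851=0.00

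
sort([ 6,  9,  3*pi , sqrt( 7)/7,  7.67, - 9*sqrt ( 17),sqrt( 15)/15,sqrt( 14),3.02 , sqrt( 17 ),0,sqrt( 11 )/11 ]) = [  -  9*sqrt(17),0,sqrt(15)/15, sqrt( 11)/11,sqrt (7)/7,3.02,sqrt( 14), sqrt(17),  6,7.67, 9, 3*pi ] 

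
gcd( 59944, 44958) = 14986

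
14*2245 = 31430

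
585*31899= 18660915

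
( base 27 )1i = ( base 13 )36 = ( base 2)101101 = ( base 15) 30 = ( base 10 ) 45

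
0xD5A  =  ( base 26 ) 51C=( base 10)3418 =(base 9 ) 4617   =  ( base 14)1362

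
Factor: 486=2^1*3^5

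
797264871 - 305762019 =491502852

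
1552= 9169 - 7617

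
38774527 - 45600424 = - 6825897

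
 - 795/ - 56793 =265/18931 = 0.01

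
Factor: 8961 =3^1*29^1*103^1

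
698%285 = 128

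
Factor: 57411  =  3^2*6379^1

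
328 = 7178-6850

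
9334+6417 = 15751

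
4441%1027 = 333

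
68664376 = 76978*892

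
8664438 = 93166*93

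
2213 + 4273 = 6486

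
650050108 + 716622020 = 1366672128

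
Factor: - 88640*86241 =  - 2^6*3^1 *5^1 * 17^1*19^1*89^1*277^1  =  - 7644402240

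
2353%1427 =926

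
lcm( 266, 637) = 24206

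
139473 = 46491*3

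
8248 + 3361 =11609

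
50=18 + 32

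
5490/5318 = 2745/2659  =  1.03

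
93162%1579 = 1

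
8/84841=8/84841 = 0.00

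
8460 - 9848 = - 1388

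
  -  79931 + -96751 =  - 176682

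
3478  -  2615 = 863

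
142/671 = 142/671 = 0.21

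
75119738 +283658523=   358778261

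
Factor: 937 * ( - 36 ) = - 33732 = - 2^2*3^2*937^1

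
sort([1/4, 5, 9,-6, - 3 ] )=[ - 6,-3, 1/4,  5, 9 ] 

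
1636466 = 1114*1469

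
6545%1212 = 485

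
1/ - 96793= - 1/96793 = -0.00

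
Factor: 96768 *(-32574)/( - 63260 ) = 788030208/15815 = 2^8 * 3^4*5^(  -  1 )*7^1 * 61^1* 89^1*3163^( - 1)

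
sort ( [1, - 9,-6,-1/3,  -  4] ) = [- 9 , - 6, - 4, - 1/3, 1 ] 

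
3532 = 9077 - 5545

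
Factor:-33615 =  - 3^4*5^1*83^1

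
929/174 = 929/174= 5.34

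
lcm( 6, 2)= 6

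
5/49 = 5/49=0.10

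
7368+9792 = 17160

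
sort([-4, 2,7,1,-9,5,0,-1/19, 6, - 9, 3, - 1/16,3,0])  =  [ -9,-9,-4, - 1/16,  -  1/19,0, 0,1,  2,3, 3, 5, 6,7 ] 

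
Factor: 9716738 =2^1*73^1*66553^1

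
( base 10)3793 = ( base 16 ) ED1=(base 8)7321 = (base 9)5174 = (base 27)55D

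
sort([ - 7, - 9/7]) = [ - 7, - 9/7]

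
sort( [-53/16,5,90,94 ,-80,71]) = [ - 80,  -  53/16, 5, 71 , 90,94]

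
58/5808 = 29/2904 = 0.01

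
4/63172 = 1/15793 = 0.00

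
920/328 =2 + 33/41 =2.80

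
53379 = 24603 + 28776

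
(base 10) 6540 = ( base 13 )2C91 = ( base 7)25032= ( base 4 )1212030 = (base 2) 1100110001100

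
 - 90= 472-562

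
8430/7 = 8430/7 = 1204.29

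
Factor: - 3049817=-17^2*61^1 *173^1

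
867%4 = 3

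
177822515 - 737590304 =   -  559767789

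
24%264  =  24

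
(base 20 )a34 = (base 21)94b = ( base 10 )4064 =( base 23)7FG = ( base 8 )7740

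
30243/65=30243/65 = 465.28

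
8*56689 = 453512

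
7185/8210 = 1437/1642 = 0.88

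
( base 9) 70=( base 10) 63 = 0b111111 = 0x3f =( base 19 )36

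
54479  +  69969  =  124448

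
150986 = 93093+57893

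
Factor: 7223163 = 3^1*211^1 * 11411^1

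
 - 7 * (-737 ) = 5159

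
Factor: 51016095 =3^3*5^1*13^1*41^1*709^1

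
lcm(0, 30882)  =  0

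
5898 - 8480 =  -2582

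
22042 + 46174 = 68216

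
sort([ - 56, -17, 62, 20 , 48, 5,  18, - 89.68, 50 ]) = [-89.68 , - 56, - 17, 5, 18, 20, 48, 50,62] 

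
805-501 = 304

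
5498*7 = 38486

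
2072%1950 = 122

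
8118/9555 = 2706/3185 = 0.85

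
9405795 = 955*9849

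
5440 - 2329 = 3111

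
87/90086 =87/90086=0.00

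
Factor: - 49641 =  - 3^1*16547^1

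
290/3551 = 290/3551=0.08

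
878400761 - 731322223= 147078538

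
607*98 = 59486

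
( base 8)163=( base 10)115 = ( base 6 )311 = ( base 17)6D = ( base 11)a5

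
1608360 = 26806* 60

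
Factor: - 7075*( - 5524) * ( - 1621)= - 63352408300=- 2^2*5^2*283^1*1381^1 * 1621^1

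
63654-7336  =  56318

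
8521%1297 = 739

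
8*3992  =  31936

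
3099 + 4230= 7329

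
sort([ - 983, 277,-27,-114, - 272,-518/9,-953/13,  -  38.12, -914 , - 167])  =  [ - 983,-914, - 272,-167,-114 ,- 953/13, - 518/9,-38.12,-27, 277]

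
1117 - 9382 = - 8265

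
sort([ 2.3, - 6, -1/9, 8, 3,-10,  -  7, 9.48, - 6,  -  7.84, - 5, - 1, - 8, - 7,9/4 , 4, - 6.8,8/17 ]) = [ - 10, - 8, - 7.84 , - 7, - 7,- 6.8, - 6, - 6, - 5,- 1, - 1/9, 8/17,9/4 , 2.3,3, 4, 8,9.48 ] 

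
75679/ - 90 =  - 841 + 11/90 = -840.88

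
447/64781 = 447/64781  =  0.01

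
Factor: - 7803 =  - 3^3*17^2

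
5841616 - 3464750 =2376866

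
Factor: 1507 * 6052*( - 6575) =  - 59966393300=   - 2^2* 5^2*11^1*17^1*89^1*137^1*263^1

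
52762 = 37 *1426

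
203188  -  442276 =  - 239088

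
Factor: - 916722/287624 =-2^( - 2 )*3^2*157^( - 1 ) * 229^(-1)*50929^1=- 458361/143812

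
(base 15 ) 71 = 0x6a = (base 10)106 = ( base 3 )10221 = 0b1101010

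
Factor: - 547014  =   - 2^1*3^1*13^1*7013^1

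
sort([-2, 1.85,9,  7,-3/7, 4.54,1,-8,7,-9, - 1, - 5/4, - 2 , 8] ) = [ -9, - 8, - 2, - 2 , - 5/4, - 1, - 3/7,  1,1.85,4.54, 7,7,8, 9]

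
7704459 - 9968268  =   - 2263809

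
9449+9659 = 19108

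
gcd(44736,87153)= 3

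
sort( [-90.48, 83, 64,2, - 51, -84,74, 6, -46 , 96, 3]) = [ - 90.48,- 84, - 51, - 46, 2 , 3, 6,64, 74 , 83, 96]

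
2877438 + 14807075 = 17684513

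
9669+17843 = 27512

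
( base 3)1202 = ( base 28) 1J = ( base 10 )47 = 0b101111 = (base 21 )25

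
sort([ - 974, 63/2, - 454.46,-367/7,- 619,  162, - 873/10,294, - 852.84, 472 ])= [ - 974 , - 852.84, - 619, - 454.46 , - 873/10, - 367/7, 63/2 , 162, 294, 472] 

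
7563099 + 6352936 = 13916035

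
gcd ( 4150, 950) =50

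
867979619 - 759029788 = 108949831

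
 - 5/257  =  - 5/257 = - 0.02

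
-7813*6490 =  - 50706370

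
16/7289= 16/7289 = 0.00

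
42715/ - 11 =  - 3884 + 9/11 = -  3883.18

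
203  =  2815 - 2612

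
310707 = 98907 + 211800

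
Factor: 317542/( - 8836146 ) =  - 3^(  -  2 )*11^( - 2)*4057^ ( - 1)*158771^1 = -158771/4418073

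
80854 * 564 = 45601656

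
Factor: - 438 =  - 2^1*3^1*73^1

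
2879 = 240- - 2639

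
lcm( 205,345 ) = 14145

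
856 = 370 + 486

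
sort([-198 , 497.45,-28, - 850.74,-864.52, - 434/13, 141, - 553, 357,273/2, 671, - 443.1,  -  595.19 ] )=[-864.52, - 850.74, - 595.19,  -  553, - 443.1, - 198, - 434/13 , - 28, 273/2,  141, 357,497.45, 671]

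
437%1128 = 437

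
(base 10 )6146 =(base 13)2A4A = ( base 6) 44242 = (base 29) 78R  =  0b1100000000010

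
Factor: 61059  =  3^1 * 20353^1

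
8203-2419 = 5784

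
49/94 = 49/94 = 0.52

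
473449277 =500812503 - 27363226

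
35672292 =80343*444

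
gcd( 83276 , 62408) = 4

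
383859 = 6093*63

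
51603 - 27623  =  23980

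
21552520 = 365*59048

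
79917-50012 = 29905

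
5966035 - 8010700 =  - 2044665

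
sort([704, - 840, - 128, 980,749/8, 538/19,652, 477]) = [ - 840, - 128,538/19, 749/8 , 477,652, 704, 980]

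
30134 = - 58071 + 88205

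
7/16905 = 1/2415=   0.00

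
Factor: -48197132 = -2^2*1039^1*11597^1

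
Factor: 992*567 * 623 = 2^5 * 3^4*7^2*31^1*89^1 = 350415072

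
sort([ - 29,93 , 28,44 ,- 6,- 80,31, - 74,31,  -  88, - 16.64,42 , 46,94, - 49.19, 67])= [  -  88, - 80 , - 74, - 49.19 , - 29, - 16.64, - 6,28, 31, 31,42,44, 46,67, 93,94]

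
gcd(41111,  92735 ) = 1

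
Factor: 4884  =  2^2*3^1*11^1*37^1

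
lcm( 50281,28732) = 201124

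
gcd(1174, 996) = 2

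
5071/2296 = 2 + 479/2296 = 2.21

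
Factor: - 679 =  - 7^1*97^1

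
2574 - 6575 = -4001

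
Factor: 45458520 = 2^3*3^1*5^1*378821^1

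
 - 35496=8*(- 4437 ) 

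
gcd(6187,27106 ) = 1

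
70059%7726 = 525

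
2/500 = 1/250=   0.00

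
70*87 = 6090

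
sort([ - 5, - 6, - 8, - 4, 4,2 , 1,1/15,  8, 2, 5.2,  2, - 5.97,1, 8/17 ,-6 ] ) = [  -  8 , -6, - 6,-5.97, - 5, - 4,  1/15,  8/17,  1,  1, 2, 2, 2,4,  5.2,  8 ] 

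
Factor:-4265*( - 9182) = 2^1*5^1*853^1*4591^1 =39161230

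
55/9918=55/9918 = 0.01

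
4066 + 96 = 4162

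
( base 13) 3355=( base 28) 940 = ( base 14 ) 2880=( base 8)16000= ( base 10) 7168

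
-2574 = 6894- 9468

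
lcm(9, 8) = 72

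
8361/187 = 44+133/187 = 44.71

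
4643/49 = 4643/49 =94.76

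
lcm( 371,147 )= 7791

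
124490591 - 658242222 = -533751631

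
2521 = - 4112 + 6633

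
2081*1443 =3002883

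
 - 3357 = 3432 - 6789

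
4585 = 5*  917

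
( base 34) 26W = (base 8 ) 4764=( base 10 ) 2548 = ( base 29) 30P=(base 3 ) 10111101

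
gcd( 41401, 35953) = 1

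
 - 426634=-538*793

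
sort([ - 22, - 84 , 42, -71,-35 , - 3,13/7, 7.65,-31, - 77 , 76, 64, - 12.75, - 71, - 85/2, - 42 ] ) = [ - 84,  -  77, - 71, - 71, - 85/2,-42 , - 35,-31, - 22, - 12.75, - 3, 13/7,7.65,42,64,76 ]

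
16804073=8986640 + 7817433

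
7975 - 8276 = - 301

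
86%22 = 20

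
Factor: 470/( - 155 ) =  - 94/31 =- 2^1*31^( - 1 )*47^1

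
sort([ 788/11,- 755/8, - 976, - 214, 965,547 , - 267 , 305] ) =[  -  976, - 267, - 214, - 755/8,788/11, 305,547, 965 ]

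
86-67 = 19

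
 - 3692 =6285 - 9977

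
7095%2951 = 1193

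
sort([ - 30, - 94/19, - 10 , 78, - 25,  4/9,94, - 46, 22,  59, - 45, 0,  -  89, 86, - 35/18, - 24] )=[ - 89,  -  46 ,-45, - 30, - 25, - 24, - 10, - 94/19, - 35/18, 0,4/9,22 , 59, 78, 86, 94] 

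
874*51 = 44574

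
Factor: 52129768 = 2^3*19^1*47^1 * 7297^1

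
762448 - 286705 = 475743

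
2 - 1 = 1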